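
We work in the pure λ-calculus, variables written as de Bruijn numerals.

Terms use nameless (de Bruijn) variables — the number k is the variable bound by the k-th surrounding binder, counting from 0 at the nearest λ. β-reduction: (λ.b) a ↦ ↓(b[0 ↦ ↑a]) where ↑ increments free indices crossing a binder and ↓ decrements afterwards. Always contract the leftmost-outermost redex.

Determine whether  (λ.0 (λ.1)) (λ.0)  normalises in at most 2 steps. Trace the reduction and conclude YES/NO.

  start: (λ.0 (λ.1)) (λ.0)
  step 1: (λ.0) (λ.λ.0)
  step 2: λ.λ.0

Answer: YES — reaches normal form λ.λ.0 in 2 ≤ 2 steps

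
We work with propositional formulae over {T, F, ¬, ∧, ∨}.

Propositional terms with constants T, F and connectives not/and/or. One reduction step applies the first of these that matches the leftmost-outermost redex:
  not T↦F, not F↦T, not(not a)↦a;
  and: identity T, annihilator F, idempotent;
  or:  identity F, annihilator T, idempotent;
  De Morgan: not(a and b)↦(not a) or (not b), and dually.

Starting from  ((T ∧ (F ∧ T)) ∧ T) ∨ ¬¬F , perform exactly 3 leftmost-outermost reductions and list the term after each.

  start: ((T ∧ (F ∧ T)) ∧ T) ∨ ¬¬F
  step 1: (T ∧ (F ∧ T)) ∨ ¬¬F
  step 2: (F ∧ T) ∨ ¬¬F
  step 3: F ∨ ¬¬F

Answer: after 3 steps: F ∨ ¬¬F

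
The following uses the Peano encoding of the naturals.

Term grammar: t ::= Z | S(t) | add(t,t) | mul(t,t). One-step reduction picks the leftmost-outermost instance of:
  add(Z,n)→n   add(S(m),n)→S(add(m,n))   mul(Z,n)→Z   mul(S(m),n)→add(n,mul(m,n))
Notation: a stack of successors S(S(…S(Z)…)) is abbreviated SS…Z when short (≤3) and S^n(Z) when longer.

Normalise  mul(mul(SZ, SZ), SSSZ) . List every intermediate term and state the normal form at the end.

Answer: normal form = SSSZ  (in 10 steps)

Derivation:
  start: mul(mul(SZ, SZ), SSSZ)
  →1  mul(add(SZ, mul(Z, SZ)), SSSZ)
  →2  mul(S(add(Z, mul(Z, SZ))), SSSZ)
  →3  add(SSSZ, mul(add(Z, mul(Z, SZ)), SSSZ))
  →4  S(add(SSZ, mul(add(Z, mul(Z, SZ)), SSSZ)))
  →5  S(S(add(SZ, mul(add(Z, mul(Z, SZ)), SSSZ))))
  →6  S(S(S(add(Z, mul(add(Z, mul(Z, SZ)), SSSZ)))))
  →7  S(S(S(mul(add(Z, mul(Z, SZ)), SSSZ))))
  →8  S(S(S(mul(mul(Z, SZ), SSSZ))))
  →9  S(S(S(mul(Z, SSSZ))))
  →10  SSSZ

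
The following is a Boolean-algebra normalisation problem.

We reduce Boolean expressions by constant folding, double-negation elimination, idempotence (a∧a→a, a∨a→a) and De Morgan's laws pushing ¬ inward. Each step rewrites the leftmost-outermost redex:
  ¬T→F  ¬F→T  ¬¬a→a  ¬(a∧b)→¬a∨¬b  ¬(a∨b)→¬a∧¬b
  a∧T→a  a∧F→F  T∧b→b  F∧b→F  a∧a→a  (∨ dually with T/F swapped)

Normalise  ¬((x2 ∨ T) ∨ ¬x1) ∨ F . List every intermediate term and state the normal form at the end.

  start: ¬((x2 ∨ T) ∨ ¬x1) ∨ F
  →1  ¬((x2 ∨ T) ∨ ¬x1)
  →2  ¬(x2 ∨ T) ∧ ¬¬x1
  →3  (¬x2 ∧ ¬T) ∧ ¬¬x1
  →4  (¬x2 ∧ F) ∧ ¬¬x1
  →5  F ∧ ¬¬x1
  →6  F

Answer: normal form = F  (in 6 steps)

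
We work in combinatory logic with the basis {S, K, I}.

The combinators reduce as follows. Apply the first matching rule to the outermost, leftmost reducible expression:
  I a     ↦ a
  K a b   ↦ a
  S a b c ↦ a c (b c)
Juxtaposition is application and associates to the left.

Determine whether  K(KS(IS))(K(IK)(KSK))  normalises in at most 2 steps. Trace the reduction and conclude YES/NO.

  start: K(KS(IS))(K(IK)(KSK))
  →1  KS(IS)
  →2  S

Answer: YES — reaches normal form S in 2 ≤ 2 steps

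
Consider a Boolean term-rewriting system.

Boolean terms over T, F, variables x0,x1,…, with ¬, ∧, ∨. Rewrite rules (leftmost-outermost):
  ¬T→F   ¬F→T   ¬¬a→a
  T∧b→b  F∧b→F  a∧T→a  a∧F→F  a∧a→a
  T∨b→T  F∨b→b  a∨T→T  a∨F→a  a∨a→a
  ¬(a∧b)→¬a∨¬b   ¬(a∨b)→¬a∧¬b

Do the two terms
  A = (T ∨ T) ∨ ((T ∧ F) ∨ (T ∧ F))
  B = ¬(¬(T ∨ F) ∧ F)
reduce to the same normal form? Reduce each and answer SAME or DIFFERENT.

Term A:
  start: (T ∨ T) ∨ ((T ∧ F) ∨ (T ∧ F))
  [1] T ∨ ((T ∧ F) ∨ (T ∧ F))
  [2] T

Term B:
  start: ¬(¬(T ∨ F) ∧ F)
  [1] ¬¬(T ∨ F) ∨ ¬F
  [2] (T ∨ F) ∨ ¬F
  [3] T ∨ ¬F
  [4] T

Answer: SAME — A ⇓ T, B ⇓ T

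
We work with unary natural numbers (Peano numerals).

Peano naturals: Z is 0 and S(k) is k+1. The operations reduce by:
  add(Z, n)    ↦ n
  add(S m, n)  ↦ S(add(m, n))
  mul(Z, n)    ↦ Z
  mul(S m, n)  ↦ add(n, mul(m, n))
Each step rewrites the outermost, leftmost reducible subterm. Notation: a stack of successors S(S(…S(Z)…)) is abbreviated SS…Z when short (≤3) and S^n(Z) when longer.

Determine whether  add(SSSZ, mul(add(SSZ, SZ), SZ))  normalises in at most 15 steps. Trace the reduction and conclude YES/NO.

Answer: NO — after 15 steps the term is S(S(S(S(S(S(add(Z, mul(Z, SZ)))))))), not yet normal

Derivation:
  start: add(SSSZ, mul(add(SSZ, SZ), SZ))
  [1] S(add(SSZ, mul(add(SSZ, SZ), SZ)))
  [2] S(S(add(SZ, mul(add(SSZ, SZ), SZ))))
  [3] S(S(S(add(Z, mul(add(SSZ, SZ), SZ)))))
  [4] S(S(S(mul(add(SSZ, SZ), SZ))))
  [5] S(S(S(mul(S(add(SZ, SZ)), SZ))))
  [6] S(S(S(add(SZ, mul(add(SZ, SZ), SZ)))))
  [7] S(S(S(S(add(Z, mul(add(SZ, SZ), SZ))))))
  [8] S(S(S(S(mul(add(SZ, SZ), SZ)))))
  [9] S(S(S(S(mul(S(add(Z, SZ)), SZ)))))
  [10] S(S(S(S(add(SZ, mul(add(Z, SZ), SZ))))))
  [11] S(S(S(S(S(add(Z, mul(add(Z, SZ), SZ)))))))
  [12] S(S(S(S(S(mul(add(Z, SZ), SZ))))))
  [13] S(S(S(S(S(mul(SZ, SZ))))))
  [14] S(S(S(S(S(add(SZ, mul(Z, SZ)))))))
  [15] S(S(S(S(S(S(add(Z, mul(Z, SZ))))))))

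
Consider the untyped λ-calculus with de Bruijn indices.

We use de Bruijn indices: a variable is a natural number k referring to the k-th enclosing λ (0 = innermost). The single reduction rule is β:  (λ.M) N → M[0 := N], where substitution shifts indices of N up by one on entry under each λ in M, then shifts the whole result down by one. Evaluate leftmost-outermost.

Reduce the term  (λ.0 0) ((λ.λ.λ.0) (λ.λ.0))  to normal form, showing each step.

  start: (λ.0 0) ((λ.λ.λ.0) (λ.λ.0))
  step 1: (λ.λ.λ.0) (λ.λ.0) ((λ.λ.λ.0) (λ.λ.0))
  step 2: (λ.λ.0) ((λ.λ.λ.0) (λ.λ.0))
  step 3: λ.0

Answer: normal form = λ.0  (in 3 steps)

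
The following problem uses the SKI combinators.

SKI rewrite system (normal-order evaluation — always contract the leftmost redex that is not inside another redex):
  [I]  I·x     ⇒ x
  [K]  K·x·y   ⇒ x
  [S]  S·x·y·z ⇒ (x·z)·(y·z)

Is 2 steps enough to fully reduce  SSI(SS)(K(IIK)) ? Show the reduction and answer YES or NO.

Answer: NO — after 2 steps the term is SS(K(IIK))(I(SS)(K(IIK))), not yet normal

Working:
  start: SSI(SS)(K(IIK))
  step 1: S(SS)(I(SS))(K(IIK))
  step 2: SS(K(IIK))(I(SS)(K(IIK)))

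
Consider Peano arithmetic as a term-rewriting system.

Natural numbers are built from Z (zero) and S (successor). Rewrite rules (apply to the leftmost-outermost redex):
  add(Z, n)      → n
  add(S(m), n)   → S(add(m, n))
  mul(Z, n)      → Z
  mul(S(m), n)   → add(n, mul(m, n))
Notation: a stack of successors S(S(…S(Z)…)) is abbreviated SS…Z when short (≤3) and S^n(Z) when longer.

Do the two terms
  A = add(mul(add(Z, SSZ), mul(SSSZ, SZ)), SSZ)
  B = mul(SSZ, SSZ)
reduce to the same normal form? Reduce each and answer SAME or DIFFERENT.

Term A:
  start: add(mul(add(Z, SSZ), mul(SSSZ, SZ)), SSZ)
  step 1: add(mul(SSZ, mul(SSSZ, SZ)), SSZ)
  step 2: add(add(mul(SSSZ, SZ), mul(SZ, mul(SSSZ, SZ))), SSZ)
  step 3: add(add(add(SZ, mul(SSZ, SZ)), mul(SZ, mul(SSSZ, SZ))), SSZ)
  step 4: add(add(S(add(Z, mul(SSZ, SZ))), mul(SZ, mul(SSSZ, SZ))), SSZ)
  step 5: add(S(add(add(Z, mul(SSZ, SZ)), mul(SZ, mul(SSSZ, SZ)))), SSZ)
  step 6: S(add(add(add(Z, mul(SSZ, SZ)), mul(SZ, mul(SSSZ, SZ))), SSZ))
  step 7: S(add(add(mul(SSZ, SZ), mul(SZ, mul(SSSZ, SZ))), SSZ))
  step 8: S(add(add(add(SZ, mul(SZ, SZ)), mul(SZ, mul(SSSZ, SZ))), SSZ))
  step 9: S(add(add(S(add(Z, mul(SZ, SZ))), mul(SZ, mul(SSSZ, SZ))), SSZ))
  step 10: S(add(S(add(add(Z, mul(SZ, SZ)), mul(SZ, mul(SSSZ, SZ)))), SSZ))
  step 11: S(S(add(add(add(Z, mul(SZ, SZ)), mul(SZ, mul(SSSZ, SZ))), SSZ)))
  step 12: S(S(add(add(mul(SZ, SZ), mul(SZ, mul(SSSZ, SZ))), SSZ)))
  step 13: S(S(add(add(add(SZ, mul(Z, SZ)), mul(SZ, mul(SSSZ, SZ))), SSZ)))
  step 14: S(S(add(add(S(add(Z, mul(Z, SZ))), mul(SZ, mul(SSSZ, SZ))), SSZ)))
  step 15: S(S(add(S(add(add(Z, mul(Z, SZ)), mul(SZ, mul(SSSZ, SZ)))), SSZ)))
  step 16: S(S(S(add(add(add(Z, mul(Z, SZ)), mul(SZ, mul(SSSZ, SZ))), SSZ))))
  step 17: S(S(S(add(add(mul(Z, SZ), mul(SZ, mul(SSSZ, SZ))), SSZ))))
  step 18: S(S(S(add(add(Z, mul(SZ, mul(SSSZ, SZ))), SSZ))))
  step 19: S(S(S(add(mul(SZ, mul(SSSZ, SZ)), SSZ))))
  step 20: S(S(S(add(add(mul(SSSZ, SZ), mul(Z, mul(SSSZ, SZ))), SSZ))))
  step 21: S(S(S(add(add(add(SZ, mul(SSZ, SZ)), mul(Z, mul(SSSZ, SZ))), SSZ))))
  step 22: S(S(S(add(add(S(add(Z, mul(SSZ, SZ))), mul(Z, mul(SSSZ, SZ))), SSZ))))
  step 23: S(S(S(add(S(add(add(Z, mul(SSZ, SZ)), mul(Z, mul(SSSZ, SZ)))), SSZ))))
  step 24: S(S(S(S(add(add(add(Z, mul(SSZ, SZ)), mul(Z, mul(SSSZ, SZ))), SSZ)))))
  step 25: S(S(S(S(add(add(mul(SSZ, SZ), mul(Z, mul(SSSZ, SZ))), SSZ)))))
  step 26: S(S(S(S(add(add(add(SZ, mul(SZ, SZ)), mul(Z, mul(SSSZ, SZ))), SSZ)))))
  step 27: S(S(S(S(add(add(S(add(Z, mul(SZ, SZ))), mul(Z, mul(SSSZ, SZ))), SSZ)))))
  step 28: S(S(S(S(add(S(add(add(Z, mul(SZ, SZ)), mul(Z, mul(SSSZ, SZ)))), SSZ)))))
  step 29: S(S(S(S(S(add(add(add(Z, mul(SZ, SZ)), mul(Z, mul(SSSZ, SZ))), SSZ))))))
  step 30: S(S(S(S(S(add(add(mul(SZ, SZ), mul(Z, mul(SSSZ, SZ))), SSZ))))))
  step 31: S(S(S(S(S(add(add(add(SZ, mul(Z, SZ)), mul(Z, mul(SSSZ, SZ))), SSZ))))))
  step 32: S(S(S(S(S(add(add(S(add(Z, mul(Z, SZ))), mul(Z, mul(SSSZ, SZ))), SSZ))))))
  step 33: S(S(S(S(S(add(S(add(add(Z, mul(Z, SZ)), mul(Z, mul(SSSZ, SZ)))), SSZ))))))
  step 34: S(S(S(S(S(S(add(add(add(Z, mul(Z, SZ)), mul(Z, mul(SSSZ, SZ))), SSZ)))))))
  step 35: S(S(S(S(S(S(add(add(mul(Z, SZ), mul(Z, mul(SSSZ, SZ))), SSZ)))))))
  step 36: S(S(S(S(S(S(add(add(Z, mul(Z, mul(SSSZ, SZ))), SSZ)))))))
  step 37: S(S(S(S(S(S(add(mul(Z, mul(SSSZ, SZ)), SSZ)))))))
  step 38: S(S(S(S(S(S(add(Z, SSZ)))))))
  step 39: S^8(Z)

Term B:
  start: mul(SSZ, SSZ)
  step 1: add(SSZ, mul(SZ, SSZ))
  step 2: S(add(SZ, mul(SZ, SSZ)))
  step 3: S(S(add(Z, mul(SZ, SSZ))))
  step 4: S(S(mul(SZ, SSZ)))
  step 5: S(S(add(SSZ, mul(Z, SSZ))))
  step 6: S(S(S(add(SZ, mul(Z, SSZ)))))
  step 7: S(S(S(S(add(Z, mul(Z, SSZ))))))
  step 8: S(S(S(S(mul(Z, SSZ)))))
  step 9: S^4(Z)

Answer: DIFFERENT — A ⇓ S^8(Z), B ⇓ S^4(Z)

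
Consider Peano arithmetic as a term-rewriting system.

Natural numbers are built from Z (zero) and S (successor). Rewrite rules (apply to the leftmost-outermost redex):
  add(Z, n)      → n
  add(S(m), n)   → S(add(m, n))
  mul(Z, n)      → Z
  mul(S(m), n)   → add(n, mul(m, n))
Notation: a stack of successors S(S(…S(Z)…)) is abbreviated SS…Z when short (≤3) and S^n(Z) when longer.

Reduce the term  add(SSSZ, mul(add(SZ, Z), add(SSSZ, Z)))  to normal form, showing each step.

Answer: normal form = S^6(Z)  (in 16 steps)

Working:
  start: add(SSSZ, mul(add(SZ, Z), add(SSSZ, Z)))
  [1] S(add(SSZ, mul(add(SZ, Z), add(SSSZ, Z))))
  [2] S(S(add(SZ, mul(add(SZ, Z), add(SSSZ, Z)))))
  [3] S(S(S(add(Z, mul(add(SZ, Z), add(SSSZ, Z))))))
  [4] S(S(S(mul(add(SZ, Z), add(SSSZ, Z)))))
  [5] S(S(S(mul(S(add(Z, Z)), add(SSSZ, Z)))))
  [6] S(S(S(add(add(SSSZ, Z), mul(add(Z, Z), add(SSSZ, Z))))))
  [7] S(S(S(add(S(add(SSZ, Z)), mul(add(Z, Z), add(SSSZ, Z))))))
  [8] S(S(S(S(add(add(SSZ, Z), mul(add(Z, Z), add(SSSZ, Z)))))))
  [9] S(S(S(S(add(S(add(SZ, Z)), mul(add(Z, Z), add(SSSZ, Z)))))))
  [10] S(S(S(S(S(add(add(SZ, Z), mul(add(Z, Z), add(SSSZ, Z))))))))
  [11] S(S(S(S(S(add(S(add(Z, Z)), mul(add(Z, Z), add(SSSZ, Z))))))))
  [12] S(S(S(S(S(S(add(add(Z, Z), mul(add(Z, Z), add(SSSZ, Z)))))))))
  [13] S(S(S(S(S(S(add(Z, mul(add(Z, Z), add(SSSZ, Z)))))))))
  [14] S(S(S(S(S(S(mul(add(Z, Z), add(SSSZ, Z))))))))
  [15] S(S(S(S(S(S(mul(Z, add(SSSZ, Z))))))))
  [16] S^6(Z)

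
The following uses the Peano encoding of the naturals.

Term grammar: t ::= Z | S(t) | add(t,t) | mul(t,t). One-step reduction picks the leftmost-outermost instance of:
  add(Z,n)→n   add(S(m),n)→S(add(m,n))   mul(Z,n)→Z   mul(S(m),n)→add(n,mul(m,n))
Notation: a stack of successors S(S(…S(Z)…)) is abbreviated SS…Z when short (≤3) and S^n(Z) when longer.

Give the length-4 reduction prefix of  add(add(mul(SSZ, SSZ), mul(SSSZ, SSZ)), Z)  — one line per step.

Answer: after 4 steps: S(add(add(add(SZ, mul(SZ, SSZ)), mul(SSSZ, SSZ)), Z))

Working:
  start: add(add(mul(SSZ, SSZ), mul(SSSZ, SSZ)), Z)
  [1] add(add(add(SSZ, mul(SZ, SSZ)), mul(SSSZ, SSZ)), Z)
  [2] add(add(S(add(SZ, mul(SZ, SSZ))), mul(SSSZ, SSZ)), Z)
  [3] add(S(add(add(SZ, mul(SZ, SSZ)), mul(SSSZ, SSZ))), Z)
  [4] S(add(add(add(SZ, mul(SZ, SSZ)), mul(SSSZ, SSZ)), Z))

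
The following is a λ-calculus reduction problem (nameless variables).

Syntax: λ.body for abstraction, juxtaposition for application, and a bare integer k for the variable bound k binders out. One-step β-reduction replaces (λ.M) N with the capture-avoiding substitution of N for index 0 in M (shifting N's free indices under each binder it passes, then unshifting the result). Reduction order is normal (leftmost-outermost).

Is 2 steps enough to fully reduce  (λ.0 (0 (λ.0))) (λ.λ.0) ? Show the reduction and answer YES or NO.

  start: (λ.0 (0 (λ.0))) (λ.λ.0)
  [1] (λ.λ.0) ((λ.λ.0) (λ.0))
  [2] λ.0

Answer: YES — reaches normal form λ.0 in 2 ≤ 2 steps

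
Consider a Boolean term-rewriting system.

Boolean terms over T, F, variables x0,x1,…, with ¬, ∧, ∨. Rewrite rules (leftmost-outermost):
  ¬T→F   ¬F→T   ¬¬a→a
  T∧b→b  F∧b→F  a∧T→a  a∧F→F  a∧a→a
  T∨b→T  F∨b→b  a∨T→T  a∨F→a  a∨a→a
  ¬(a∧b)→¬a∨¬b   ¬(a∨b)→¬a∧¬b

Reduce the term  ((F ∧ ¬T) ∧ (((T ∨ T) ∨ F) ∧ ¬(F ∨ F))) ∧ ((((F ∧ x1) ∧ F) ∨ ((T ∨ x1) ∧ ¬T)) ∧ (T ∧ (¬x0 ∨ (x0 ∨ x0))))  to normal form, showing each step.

Answer: normal form = F  (in 3 steps)

Reduction:
  start: ((F ∧ ¬T) ∧ (((T ∨ T) ∨ F) ∧ ¬(F ∨ F))) ∧ ((((F ∧ x1) ∧ F) ∨ ((T ∨ x1) ∧ ¬T)) ∧ (T ∧ (¬x0 ∨ (x0 ∨ x0))))
  →1  (F ∧ (((T ∨ T) ∨ F) ∧ ¬(F ∨ F))) ∧ ((((F ∧ x1) ∧ F) ∨ ((T ∨ x1) ∧ ¬T)) ∧ (T ∧ (¬x0 ∨ (x0 ∨ x0))))
  →2  F ∧ ((((F ∧ x1) ∧ F) ∨ ((T ∨ x1) ∧ ¬T)) ∧ (T ∧ (¬x0 ∨ (x0 ∨ x0))))
  →3  F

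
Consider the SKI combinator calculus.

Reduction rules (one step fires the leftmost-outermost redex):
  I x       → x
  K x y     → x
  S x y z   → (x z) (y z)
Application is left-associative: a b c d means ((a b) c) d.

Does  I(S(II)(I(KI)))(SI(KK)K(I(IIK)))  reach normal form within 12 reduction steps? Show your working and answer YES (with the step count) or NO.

Answer: YES — reaches normal form KI in 10 ≤ 12 steps

Derivation:
  start: I(S(II)(I(KI)))(SI(KK)K(I(IIK)))
  →1  S(II)(I(KI))(SI(KK)K(I(IIK)))
  →2  II(SI(KK)K(I(IIK)))(I(KI)(SI(KK)K(I(IIK))))
  →3  I(SI(KK)K(I(IIK)))(I(KI)(SI(KK)K(I(IIK))))
  →4  SI(KK)K(I(IIK))(I(KI)(SI(KK)K(I(IIK))))
  →5  IK(KKK)(I(IIK))(I(KI)(SI(KK)K(I(IIK))))
  →6  K(KKK)(I(IIK))(I(KI)(SI(KK)K(I(IIK))))
  →7  KKK(I(KI)(SI(KK)K(I(IIK))))
  →8  K(I(KI)(SI(KK)K(I(IIK))))
  →9  K(KI(SI(KK)K(I(IIK))))
  →10  KI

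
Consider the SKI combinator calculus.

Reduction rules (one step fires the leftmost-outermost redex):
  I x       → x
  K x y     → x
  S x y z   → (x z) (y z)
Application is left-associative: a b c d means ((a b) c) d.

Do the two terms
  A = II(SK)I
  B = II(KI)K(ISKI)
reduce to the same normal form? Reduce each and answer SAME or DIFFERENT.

Term A:
  start: II(SK)I
  [1] I(SK)I
  [2] SKI

Term B:
  start: II(KI)K(ISKI)
  [1] I(KI)K(ISKI)
  [2] KIK(ISKI)
  [3] I(ISKI)
  [4] ISKI
  [5] SKI

Answer: SAME — A ⇓ SKI, B ⇓ SKI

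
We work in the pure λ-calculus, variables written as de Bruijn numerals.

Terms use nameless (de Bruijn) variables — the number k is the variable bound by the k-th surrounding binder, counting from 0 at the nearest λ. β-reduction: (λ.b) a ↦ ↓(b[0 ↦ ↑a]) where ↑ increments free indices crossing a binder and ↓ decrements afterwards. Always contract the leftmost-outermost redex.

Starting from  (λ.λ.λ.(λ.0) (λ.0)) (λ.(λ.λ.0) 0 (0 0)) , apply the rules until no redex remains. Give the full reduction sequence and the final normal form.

Answer: normal form = λ.λ.λ.0  (in 2 steps)

Working:
  start: (λ.λ.λ.(λ.0) (λ.0)) (λ.(λ.λ.0) 0 (0 0))
  →1  λ.λ.(λ.0) (λ.0)
  →2  λ.λ.λ.0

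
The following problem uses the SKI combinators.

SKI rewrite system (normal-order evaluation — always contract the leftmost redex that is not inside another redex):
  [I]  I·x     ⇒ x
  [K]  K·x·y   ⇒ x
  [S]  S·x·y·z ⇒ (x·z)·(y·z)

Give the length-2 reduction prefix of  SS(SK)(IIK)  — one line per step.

  start: SS(SK)(IIK)
  step 1: S(IIK)(SK(IIK))
  step 2: S(IK)(SK(IIK))

Answer: after 2 steps: S(IK)(SK(IIK))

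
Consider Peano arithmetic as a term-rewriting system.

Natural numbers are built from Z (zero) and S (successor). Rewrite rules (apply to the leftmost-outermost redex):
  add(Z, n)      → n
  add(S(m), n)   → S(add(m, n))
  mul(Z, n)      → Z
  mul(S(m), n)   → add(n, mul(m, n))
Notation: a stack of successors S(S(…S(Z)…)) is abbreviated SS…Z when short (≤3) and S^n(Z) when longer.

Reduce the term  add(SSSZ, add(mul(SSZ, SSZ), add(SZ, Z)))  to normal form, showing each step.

Answer: normal form = S^8(Z)  (in 20 steps)

Reduction:
  start: add(SSSZ, add(mul(SSZ, SSZ), add(SZ, Z)))
  →1  S(add(SSZ, add(mul(SSZ, SSZ), add(SZ, Z))))
  →2  S(S(add(SZ, add(mul(SSZ, SSZ), add(SZ, Z)))))
  →3  S(S(S(add(Z, add(mul(SSZ, SSZ), add(SZ, Z))))))
  →4  S(S(S(add(mul(SSZ, SSZ), add(SZ, Z)))))
  →5  S(S(S(add(add(SSZ, mul(SZ, SSZ)), add(SZ, Z)))))
  →6  S(S(S(add(S(add(SZ, mul(SZ, SSZ))), add(SZ, Z)))))
  →7  S(S(S(S(add(add(SZ, mul(SZ, SSZ)), add(SZ, Z))))))
  →8  S(S(S(S(add(S(add(Z, mul(SZ, SSZ))), add(SZ, Z))))))
  →9  S(S(S(S(S(add(add(Z, mul(SZ, SSZ)), add(SZ, Z)))))))
  →10  S(S(S(S(S(add(mul(SZ, SSZ), add(SZ, Z)))))))
  →11  S(S(S(S(S(add(add(SSZ, mul(Z, SSZ)), add(SZ, Z)))))))
  →12  S(S(S(S(S(add(S(add(SZ, mul(Z, SSZ))), add(SZ, Z)))))))
  →13  S(S(S(S(S(S(add(add(SZ, mul(Z, SSZ)), add(SZ, Z))))))))
  →14  S(S(S(S(S(S(add(S(add(Z, mul(Z, SSZ))), add(SZ, Z))))))))
  →15  S(S(S(S(S(S(S(add(add(Z, mul(Z, SSZ)), add(SZ, Z)))))))))
  →16  S(S(S(S(S(S(S(add(mul(Z, SSZ), add(SZ, Z)))))))))
  →17  S(S(S(S(S(S(S(add(Z, add(SZ, Z)))))))))
  →18  S(S(S(S(S(S(S(add(SZ, Z))))))))
  →19  S(S(S(S(S(S(S(S(add(Z, Z)))))))))
  →20  S^8(Z)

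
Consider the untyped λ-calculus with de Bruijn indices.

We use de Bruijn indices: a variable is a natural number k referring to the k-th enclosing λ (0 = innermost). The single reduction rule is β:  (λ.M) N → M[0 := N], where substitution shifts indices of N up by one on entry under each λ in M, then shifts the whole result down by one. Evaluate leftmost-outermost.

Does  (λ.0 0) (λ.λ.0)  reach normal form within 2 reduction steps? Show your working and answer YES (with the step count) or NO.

  start: (λ.0 0) (λ.λ.0)
  step 1: (λ.λ.0) (λ.λ.0)
  step 2: λ.0

Answer: YES — reaches normal form λ.0 in 2 ≤ 2 steps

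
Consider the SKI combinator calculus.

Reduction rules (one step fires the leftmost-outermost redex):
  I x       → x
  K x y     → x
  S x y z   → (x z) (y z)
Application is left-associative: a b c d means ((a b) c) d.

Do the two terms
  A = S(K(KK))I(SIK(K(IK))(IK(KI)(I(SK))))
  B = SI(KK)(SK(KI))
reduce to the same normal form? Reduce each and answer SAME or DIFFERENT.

Answer: SAME — A ⇓ K, B ⇓ K

Reduction:
Term A:
  start: S(K(KK))I(SIK(K(IK))(IK(KI)(I(SK))))
  [1] K(KK)(SIK(K(IK))(IK(KI)(I(SK))))(I(SIK(K(IK))(IK(KI)(I(SK)))))
  [2] KK(I(SIK(K(IK))(IK(KI)(I(SK)))))
  [3] K

Term B:
  start: SI(KK)(SK(KI))
  [1] I(SK(KI))(KK(SK(KI)))
  [2] SK(KI)(KK(SK(KI)))
  [3] K(KK(SK(KI)))(KI(KK(SK(KI))))
  [4] KK(SK(KI))
  [5] K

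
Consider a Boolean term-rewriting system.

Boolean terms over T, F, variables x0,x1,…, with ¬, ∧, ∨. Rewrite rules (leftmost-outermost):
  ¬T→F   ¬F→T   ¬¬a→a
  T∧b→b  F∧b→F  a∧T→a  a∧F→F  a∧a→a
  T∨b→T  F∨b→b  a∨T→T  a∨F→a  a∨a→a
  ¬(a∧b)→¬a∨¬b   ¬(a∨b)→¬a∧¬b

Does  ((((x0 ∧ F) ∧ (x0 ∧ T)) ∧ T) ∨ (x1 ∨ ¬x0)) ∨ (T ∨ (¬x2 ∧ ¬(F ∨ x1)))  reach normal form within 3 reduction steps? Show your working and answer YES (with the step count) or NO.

  start: ((((x0 ∧ F) ∧ (x0 ∧ T)) ∧ T) ∨ (x1 ∨ ¬x0)) ∨ (T ∨ (¬x2 ∧ ¬(F ∨ x1)))
  [1] (((x0 ∧ F) ∧ (x0 ∧ T)) ∨ (x1 ∨ ¬x0)) ∨ (T ∨ (¬x2 ∧ ¬(F ∨ x1)))
  [2] ((F ∧ (x0 ∧ T)) ∨ (x1 ∨ ¬x0)) ∨ (T ∨ (¬x2 ∧ ¬(F ∨ x1)))
  [3] (F ∨ (x1 ∨ ¬x0)) ∨ (T ∨ (¬x2 ∧ ¬(F ∨ x1)))

Answer: NO — after 3 steps the term is (F ∨ (x1 ∨ ¬x0)) ∨ (T ∨ (¬x2 ∧ ¬(F ∨ x1))), not yet normal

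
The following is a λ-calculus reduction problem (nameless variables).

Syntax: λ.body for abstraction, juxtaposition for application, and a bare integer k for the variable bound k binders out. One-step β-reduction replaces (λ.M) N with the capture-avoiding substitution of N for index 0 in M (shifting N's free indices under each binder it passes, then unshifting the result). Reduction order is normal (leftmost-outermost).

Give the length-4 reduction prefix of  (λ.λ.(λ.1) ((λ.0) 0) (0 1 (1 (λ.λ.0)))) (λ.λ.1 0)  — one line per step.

Answer: after 4 steps: λ.0 (0 (λ.λ.1 0) (λ.λ.0))

Reduction:
  start: (λ.λ.(λ.1) ((λ.0) 0) (0 1 (1 (λ.λ.0)))) (λ.λ.1 0)
  [1] λ.(λ.1) ((λ.0) 0) (0 (λ.λ.1 0) ((λ.λ.1 0) (λ.λ.0)))
  [2] λ.0 (0 (λ.λ.1 0) ((λ.λ.1 0) (λ.λ.0)))
  [3] λ.0 (0 (λ.λ.1 0) (λ.(λ.λ.0) 0))
  [4] λ.0 (0 (λ.λ.1 0) (λ.λ.0))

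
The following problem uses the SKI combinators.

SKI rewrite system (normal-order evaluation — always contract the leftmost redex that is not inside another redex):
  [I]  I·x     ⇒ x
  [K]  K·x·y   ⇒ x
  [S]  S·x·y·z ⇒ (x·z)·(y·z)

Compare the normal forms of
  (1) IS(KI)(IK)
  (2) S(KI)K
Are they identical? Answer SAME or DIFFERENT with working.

Answer: SAME — A ⇓ S(KI)K, B ⇓ S(KI)K

Derivation:
Term A:
  start: IS(KI)(IK)
  [1] S(KI)(IK)
  [2] S(KI)K

Term B:
  start: S(KI)K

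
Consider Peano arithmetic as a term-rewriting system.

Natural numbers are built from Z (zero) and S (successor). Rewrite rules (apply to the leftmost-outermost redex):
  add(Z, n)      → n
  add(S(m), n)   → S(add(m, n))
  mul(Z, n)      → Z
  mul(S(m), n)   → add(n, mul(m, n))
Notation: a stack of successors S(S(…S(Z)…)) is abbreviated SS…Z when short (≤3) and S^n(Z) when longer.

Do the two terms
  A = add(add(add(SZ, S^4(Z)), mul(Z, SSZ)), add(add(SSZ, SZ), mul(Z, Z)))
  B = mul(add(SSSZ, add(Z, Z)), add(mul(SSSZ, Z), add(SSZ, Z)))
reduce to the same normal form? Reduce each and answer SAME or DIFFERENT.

Term A:
  start: add(add(add(SZ, S^4(Z)), mul(Z, SSZ)), add(add(SSZ, SZ), mul(Z, Z)))
  [1] add(add(S(add(Z, S^4(Z))), mul(Z, SSZ)), add(add(SSZ, SZ), mul(Z, Z)))
  [2] add(S(add(add(Z, S^4(Z)), mul(Z, SSZ))), add(add(SSZ, SZ), mul(Z, Z)))
  [3] S(add(add(add(Z, S^4(Z)), mul(Z, SSZ)), add(add(SSZ, SZ), mul(Z, Z))))
  [4] S(add(add(S^4(Z), mul(Z, SSZ)), add(add(SSZ, SZ), mul(Z, Z))))
  [5] S(add(S(add(SSSZ, mul(Z, SSZ))), add(add(SSZ, SZ), mul(Z, Z))))
  [6] S(S(add(add(SSSZ, mul(Z, SSZ)), add(add(SSZ, SZ), mul(Z, Z)))))
  [7] S(S(add(S(add(SSZ, mul(Z, SSZ))), add(add(SSZ, SZ), mul(Z, Z)))))
  [8] S(S(S(add(add(SSZ, mul(Z, SSZ)), add(add(SSZ, SZ), mul(Z, Z))))))
  [9] S(S(S(add(S(add(SZ, mul(Z, SSZ))), add(add(SSZ, SZ), mul(Z, Z))))))
  [10] S(S(S(S(add(add(SZ, mul(Z, SSZ)), add(add(SSZ, SZ), mul(Z, Z)))))))
  [11] S(S(S(S(add(S(add(Z, mul(Z, SSZ))), add(add(SSZ, SZ), mul(Z, Z)))))))
  [12] S(S(S(S(S(add(add(Z, mul(Z, SSZ)), add(add(SSZ, SZ), mul(Z, Z))))))))
  [13] S(S(S(S(S(add(mul(Z, SSZ), add(add(SSZ, SZ), mul(Z, Z))))))))
  [14] S(S(S(S(S(add(Z, add(add(SSZ, SZ), mul(Z, Z))))))))
  [15] S(S(S(S(S(add(add(SSZ, SZ), mul(Z, Z)))))))
  [16] S(S(S(S(S(add(S(add(SZ, SZ)), mul(Z, Z)))))))
  [17] S(S(S(S(S(S(add(add(SZ, SZ), mul(Z, Z))))))))
  [18] S(S(S(S(S(S(add(S(add(Z, SZ)), mul(Z, Z))))))))
  [19] S(S(S(S(S(S(S(add(add(Z, SZ), mul(Z, Z)))))))))
  [20] S(S(S(S(S(S(S(add(SZ, mul(Z, Z)))))))))
  [21] S(S(S(S(S(S(S(S(add(Z, mul(Z, Z))))))))))
  [22] S(S(S(S(S(S(S(S(mul(Z, Z)))))))))
  [23] S^8(Z)

Term B:
  start: mul(add(SSSZ, add(Z, Z)), add(mul(SSSZ, Z), add(SSZ, Z)))
  [1] mul(S(add(SSZ, add(Z, Z))), add(mul(SSSZ, Z), add(SSZ, Z)))
  [2] add(add(mul(SSSZ, Z), add(SSZ, Z)), mul(add(SSZ, add(Z, Z)), add(mul(SSSZ, Z), add(SSZ, Z))))
  [3] add(add(add(Z, mul(SSZ, Z)), add(SSZ, Z)), mul(add(SSZ, add(Z, Z)), add(mul(SSSZ, Z), add(SSZ, Z))))
  [4] add(add(mul(SSZ, Z), add(SSZ, Z)), mul(add(SSZ, add(Z, Z)), add(mul(SSSZ, Z), add(SSZ, Z))))
  [5] add(add(add(Z, mul(SZ, Z)), add(SSZ, Z)), mul(add(SSZ, add(Z, Z)), add(mul(SSSZ, Z), add(SSZ, Z))))
  [6] add(add(mul(SZ, Z), add(SSZ, Z)), mul(add(SSZ, add(Z, Z)), add(mul(SSSZ, Z), add(SSZ, Z))))
  [7] add(add(add(Z, mul(Z, Z)), add(SSZ, Z)), mul(add(SSZ, add(Z, Z)), add(mul(SSSZ, Z), add(SSZ, Z))))
  [8] add(add(mul(Z, Z), add(SSZ, Z)), mul(add(SSZ, add(Z, Z)), add(mul(SSSZ, Z), add(SSZ, Z))))
  [9] add(add(Z, add(SSZ, Z)), mul(add(SSZ, add(Z, Z)), add(mul(SSSZ, Z), add(SSZ, Z))))
  [10] add(add(SSZ, Z), mul(add(SSZ, add(Z, Z)), add(mul(SSSZ, Z), add(SSZ, Z))))
  [11] add(S(add(SZ, Z)), mul(add(SSZ, add(Z, Z)), add(mul(SSSZ, Z), add(SSZ, Z))))
  [12] S(add(add(SZ, Z), mul(add(SSZ, add(Z, Z)), add(mul(SSSZ, Z), add(SSZ, Z)))))
  [13] S(add(S(add(Z, Z)), mul(add(SSZ, add(Z, Z)), add(mul(SSSZ, Z), add(SSZ, Z)))))
  [14] S(S(add(add(Z, Z), mul(add(SSZ, add(Z, Z)), add(mul(SSSZ, Z), add(SSZ, Z))))))
  [15] S(S(add(Z, mul(add(SSZ, add(Z, Z)), add(mul(SSSZ, Z), add(SSZ, Z))))))
  [16] S(S(mul(add(SSZ, add(Z, Z)), add(mul(SSSZ, Z), add(SSZ, Z)))))
  [17] S(S(mul(S(add(SZ, add(Z, Z))), add(mul(SSSZ, Z), add(SSZ, Z)))))
  [18] S(S(add(add(mul(SSSZ, Z), add(SSZ, Z)), mul(add(SZ, add(Z, Z)), add(mul(SSSZ, Z), add(SSZ, Z))))))
  [19] S(S(add(add(add(Z, mul(SSZ, Z)), add(SSZ, Z)), mul(add(SZ, add(Z, Z)), add(mul(SSSZ, Z), add(SSZ, Z))))))
  [20] S(S(add(add(mul(SSZ, Z), add(SSZ, Z)), mul(add(SZ, add(Z, Z)), add(mul(SSSZ, Z), add(SSZ, Z))))))
  [21] S(S(add(add(add(Z, mul(SZ, Z)), add(SSZ, Z)), mul(add(SZ, add(Z, Z)), add(mul(SSSZ, Z), add(SSZ, Z))))))
  [22] S(S(add(add(mul(SZ, Z), add(SSZ, Z)), mul(add(SZ, add(Z, Z)), add(mul(SSSZ, Z), add(SSZ, Z))))))
  [23] S(S(add(add(add(Z, mul(Z, Z)), add(SSZ, Z)), mul(add(SZ, add(Z, Z)), add(mul(SSSZ, Z), add(SSZ, Z))))))
  [24] S(S(add(add(mul(Z, Z), add(SSZ, Z)), mul(add(SZ, add(Z, Z)), add(mul(SSSZ, Z), add(SSZ, Z))))))
  [25] S(S(add(add(Z, add(SSZ, Z)), mul(add(SZ, add(Z, Z)), add(mul(SSSZ, Z), add(SSZ, Z))))))
  [26] S(S(add(add(SSZ, Z), mul(add(SZ, add(Z, Z)), add(mul(SSSZ, Z), add(SSZ, Z))))))
  [27] S(S(add(S(add(SZ, Z)), mul(add(SZ, add(Z, Z)), add(mul(SSSZ, Z), add(SSZ, Z))))))
  [28] S(S(S(add(add(SZ, Z), mul(add(SZ, add(Z, Z)), add(mul(SSSZ, Z), add(SSZ, Z)))))))
  [29] S(S(S(add(S(add(Z, Z)), mul(add(SZ, add(Z, Z)), add(mul(SSSZ, Z), add(SSZ, Z)))))))
  [30] S(S(S(S(add(add(Z, Z), mul(add(SZ, add(Z, Z)), add(mul(SSSZ, Z), add(SSZ, Z))))))))
  [31] S(S(S(S(add(Z, mul(add(SZ, add(Z, Z)), add(mul(SSSZ, Z), add(SSZ, Z))))))))
  [32] S(S(S(S(mul(add(SZ, add(Z, Z)), add(mul(SSSZ, Z), add(SSZ, Z)))))))
  [33] S(S(S(S(mul(S(add(Z, add(Z, Z))), add(mul(SSSZ, Z), add(SSZ, Z)))))))
  [34] S(S(S(S(add(add(mul(SSSZ, Z), add(SSZ, Z)), mul(add(Z, add(Z, Z)), add(mul(SSSZ, Z), add(SSZ, Z))))))))
  [35] S(S(S(S(add(add(add(Z, mul(SSZ, Z)), add(SSZ, Z)), mul(add(Z, add(Z, Z)), add(mul(SSSZ, Z), add(SSZ, Z))))))))
  [36] S(S(S(S(add(add(mul(SSZ, Z), add(SSZ, Z)), mul(add(Z, add(Z, Z)), add(mul(SSSZ, Z), add(SSZ, Z))))))))
  [37] S(S(S(S(add(add(add(Z, mul(SZ, Z)), add(SSZ, Z)), mul(add(Z, add(Z, Z)), add(mul(SSSZ, Z), add(SSZ, Z))))))))
  [38] S(S(S(S(add(add(mul(SZ, Z), add(SSZ, Z)), mul(add(Z, add(Z, Z)), add(mul(SSSZ, Z), add(SSZ, Z))))))))
  [39] S(S(S(S(add(add(add(Z, mul(Z, Z)), add(SSZ, Z)), mul(add(Z, add(Z, Z)), add(mul(SSSZ, Z), add(SSZ, Z))))))))
  [40] S(S(S(S(add(add(mul(Z, Z), add(SSZ, Z)), mul(add(Z, add(Z, Z)), add(mul(SSSZ, Z), add(SSZ, Z))))))))
  [41] S(S(S(S(add(add(Z, add(SSZ, Z)), mul(add(Z, add(Z, Z)), add(mul(SSSZ, Z), add(SSZ, Z))))))))
  [42] S(S(S(S(add(add(SSZ, Z), mul(add(Z, add(Z, Z)), add(mul(SSSZ, Z), add(SSZ, Z))))))))
  [43] S(S(S(S(add(S(add(SZ, Z)), mul(add(Z, add(Z, Z)), add(mul(SSSZ, Z), add(SSZ, Z))))))))
  [44] S(S(S(S(S(add(add(SZ, Z), mul(add(Z, add(Z, Z)), add(mul(SSSZ, Z), add(SSZ, Z)))))))))
  [45] S(S(S(S(S(add(S(add(Z, Z)), mul(add(Z, add(Z, Z)), add(mul(SSSZ, Z), add(SSZ, Z)))))))))
  [46] S(S(S(S(S(S(add(add(Z, Z), mul(add(Z, add(Z, Z)), add(mul(SSSZ, Z), add(SSZ, Z))))))))))
  [47] S(S(S(S(S(S(add(Z, mul(add(Z, add(Z, Z)), add(mul(SSSZ, Z), add(SSZ, Z))))))))))
  [48] S(S(S(S(S(S(mul(add(Z, add(Z, Z)), add(mul(SSSZ, Z), add(SSZ, Z)))))))))
  [49] S(S(S(S(S(S(mul(add(Z, Z), add(mul(SSSZ, Z), add(SSZ, Z)))))))))
  [50] S(S(S(S(S(S(mul(Z, add(mul(SSSZ, Z), add(SSZ, Z)))))))))
  [51] S^6(Z)

Answer: DIFFERENT — A ⇓ S^8(Z), B ⇓ S^6(Z)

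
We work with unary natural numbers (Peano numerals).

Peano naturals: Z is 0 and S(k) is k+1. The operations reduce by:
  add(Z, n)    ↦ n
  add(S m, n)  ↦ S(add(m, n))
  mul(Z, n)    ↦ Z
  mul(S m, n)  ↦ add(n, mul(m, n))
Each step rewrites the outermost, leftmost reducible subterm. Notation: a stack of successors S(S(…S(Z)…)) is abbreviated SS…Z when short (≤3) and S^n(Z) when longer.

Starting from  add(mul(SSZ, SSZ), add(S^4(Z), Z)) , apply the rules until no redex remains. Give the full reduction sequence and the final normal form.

  start: add(mul(SSZ, SSZ), add(S^4(Z), Z))
  [1] add(add(SSZ, mul(SZ, SSZ)), add(S^4(Z), Z))
  [2] add(S(add(SZ, mul(SZ, SSZ))), add(S^4(Z), Z))
  [3] S(add(add(SZ, mul(SZ, SSZ)), add(S^4(Z), Z)))
  [4] S(add(S(add(Z, mul(SZ, SSZ))), add(S^4(Z), Z)))
  [5] S(S(add(add(Z, mul(SZ, SSZ)), add(S^4(Z), Z))))
  [6] S(S(add(mul(SZ, SSZ), add(S^4(Z), Z))))
  [7] S(S(add(add(SSZ, mul(Z, SSZ)), add(S^4(Z), Z))))
  [8] S(S(add(S(add(SZ, mul(Z, SSZ))), add(S^4(Z), Z))))
  [9] S(S(S(add(add(SZ, mul(Z, SSZ)), add(S^4(Z), Z)))))
  [10] S(S(S(add(S(add(Z, mul(Z, SSZ))), add(S^4(Z), Z)))))
  [11] S(S(S(S(add(add(Z, mul(Z, SSZ)), add(S^4(Z), Z))))))
  [12] S(S(S(S(add(mul(Z, SSZ), add(S^4(Z), Z))))))
  [13] S(S(S(S(add(Z, add(S^4(Z), Z))))))
  [14] S(S(S(S(add(S^4(Z), Z)))))
  [15] S(S(S(S(S(add(SSSZ, Z))))))
  [16] S(S(S(S(S(S(add(SSZ, Z)))))))
  [17] S(S(S(S(S(S(S(add(SZ, Z))))))))
  [18] S(S(S(S(S(S(S(S(add(Z, Z)))))))))
  [19] S^8(Z)

Answer: normal form = S^8(Z)  (in 19 steps)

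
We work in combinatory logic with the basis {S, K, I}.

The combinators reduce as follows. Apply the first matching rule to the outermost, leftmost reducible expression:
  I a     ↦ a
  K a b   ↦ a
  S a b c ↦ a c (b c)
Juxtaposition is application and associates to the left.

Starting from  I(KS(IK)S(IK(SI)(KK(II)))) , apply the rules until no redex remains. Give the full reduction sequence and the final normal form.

  start: I(KS(IK)S(IK(SI)(KK(II))))
  [1] KS(IK)S(IK(SI)(KK(II)))
  [2] SS(IK(SI)(KK(II)))
  [3] SS(K(SI)(KK(II)))
  [4] SS(SI)

Answer: normal form = SS(SI)  (in 4 steps)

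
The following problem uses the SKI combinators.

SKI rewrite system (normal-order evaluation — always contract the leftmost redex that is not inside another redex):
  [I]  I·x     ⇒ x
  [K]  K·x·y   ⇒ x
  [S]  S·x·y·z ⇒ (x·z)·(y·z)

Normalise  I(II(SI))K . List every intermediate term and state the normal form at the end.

  start: I(II(SI))K
  [1] II(SI)K
  [2] I(SI)K
  [3] SIK

Answer: normal form = SIK  (in 3 steps)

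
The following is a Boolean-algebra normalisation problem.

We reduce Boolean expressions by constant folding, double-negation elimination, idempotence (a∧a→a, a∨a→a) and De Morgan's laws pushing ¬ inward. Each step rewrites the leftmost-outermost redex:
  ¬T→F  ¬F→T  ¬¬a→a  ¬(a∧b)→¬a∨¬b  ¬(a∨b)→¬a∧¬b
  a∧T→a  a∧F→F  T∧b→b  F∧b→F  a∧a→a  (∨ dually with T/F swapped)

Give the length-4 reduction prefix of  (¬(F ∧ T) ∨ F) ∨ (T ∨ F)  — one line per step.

  start: (¬(F ∧ T) ∨ F) ∨ (T ∨ F)
  step 1: ¬(F ∧ T) ∨ (T ∨ F)
  step 2: (¬F ∨ ¬T) ∨ (T ∨ F)
  step 3: (T ∨ ¬T) ∨ (T ∨ F)
  step 4: T ∨ (T ∨ F)

Answer: after 4 steps: T ∨ (T ∨ F)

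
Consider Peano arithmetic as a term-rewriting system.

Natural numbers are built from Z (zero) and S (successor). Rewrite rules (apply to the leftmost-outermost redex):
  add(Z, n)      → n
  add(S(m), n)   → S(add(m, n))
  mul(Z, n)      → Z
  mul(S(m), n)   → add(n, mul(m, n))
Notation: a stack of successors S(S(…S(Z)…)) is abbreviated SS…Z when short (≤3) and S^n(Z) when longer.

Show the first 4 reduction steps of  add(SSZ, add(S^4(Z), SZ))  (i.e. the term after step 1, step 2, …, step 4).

Answer: after 4 steps: S(S(S(add(SSSZ, SZ))))

Working:
  start: add(SSZ, add(S^4(Z), SZ))
  →1  S(add(SZ, add(S^4(Z), SZ)))
  →2  S(S(add(Z, add(S^4(Z), SZ))))
  →3  S(S(add(S^4(Z), SZ)))
  →4  S(S(S(add(SSSZ, SZ))))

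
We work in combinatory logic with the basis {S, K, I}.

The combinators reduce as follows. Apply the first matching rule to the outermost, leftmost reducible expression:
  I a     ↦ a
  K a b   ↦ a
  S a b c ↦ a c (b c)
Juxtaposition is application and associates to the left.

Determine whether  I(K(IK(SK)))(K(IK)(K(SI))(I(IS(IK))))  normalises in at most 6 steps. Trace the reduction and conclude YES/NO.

Answer: YES — reaches normal form K(SK) in 3 ≤ 6 steps

Working:
  start: I(K(IK(SK)))(K(IK)(K(SI))(I(IS(IK))))
  step 1: K(IK(SK))(K(IK)(K(SI))(I(IS(IK))))
  step 2: IK(SK)
  step 3: K(SK)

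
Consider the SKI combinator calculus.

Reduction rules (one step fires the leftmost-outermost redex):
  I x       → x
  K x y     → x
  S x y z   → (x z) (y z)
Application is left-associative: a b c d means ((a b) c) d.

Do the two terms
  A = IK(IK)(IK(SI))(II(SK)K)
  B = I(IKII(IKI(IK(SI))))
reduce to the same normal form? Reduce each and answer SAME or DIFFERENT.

Answer: DIFFERENT — A ⇓ K(SKK), B ⇓ I

Derivation:
Term A:
  start: IK(IK)(IK(SI))(II(SK)K)
  step 1: K(IK)(IK(SI))(II(SK)K)
  step 2: IK(II(SK)K)
  step 3: K(II(SK)K)
  step 4: K(I(SK)K)
  step 5: K(SKK)

Term B:
  start: I(IKII(IKI(IK(SI))))
  step 1: IKII(IKI(IK(SI)))
  step 2: KII(IKI(IK(SI)))
  step 3: I(IKI(IK(SI)))
  step 4: IKI(IK(SI))
  step 5: KI(IK(SI))
  step 6: I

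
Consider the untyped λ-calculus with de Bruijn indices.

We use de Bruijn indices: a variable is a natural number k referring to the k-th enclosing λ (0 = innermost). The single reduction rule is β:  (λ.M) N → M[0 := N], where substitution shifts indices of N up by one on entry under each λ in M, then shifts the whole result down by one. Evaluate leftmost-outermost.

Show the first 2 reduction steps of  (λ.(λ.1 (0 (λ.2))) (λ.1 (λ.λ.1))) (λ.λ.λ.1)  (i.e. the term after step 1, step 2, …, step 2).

Answer: after 2 steps: (λ.λ.λ.1) ((λ.(λ.λ.λ.1) (λ.λ.1)) (λ.λ.λ.λ.1))

Derivation:
  start: (λ.(λ.1 (0 (λ.2))) (λ.1 (λ.λ.1))) (λ.λ.λ.1)
  step 1: (λ.(λ.λ.λ.1) (0 (λ.λ.λ.λ.1))) (λ.(λ.λ.λ.1) (λ.λ.1))
  step 2: (λ.λ.λ.1) ((λ.(λ.λ.λ.1) (λ.λ.1)) (λ.λ.λ.λ.1))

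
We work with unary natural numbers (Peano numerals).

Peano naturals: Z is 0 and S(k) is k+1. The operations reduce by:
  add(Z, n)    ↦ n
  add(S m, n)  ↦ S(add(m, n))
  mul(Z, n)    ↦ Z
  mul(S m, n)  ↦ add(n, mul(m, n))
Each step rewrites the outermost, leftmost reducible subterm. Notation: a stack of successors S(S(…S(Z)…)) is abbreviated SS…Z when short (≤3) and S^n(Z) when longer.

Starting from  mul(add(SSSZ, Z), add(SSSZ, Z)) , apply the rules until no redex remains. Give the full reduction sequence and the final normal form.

Answer: normal form = S^9(Z)  (in 32 steps)

Working:
  start: mul(add(SSSZ, Z), add(SSSZ, Z))
  [1] mul(S(add(SSZ, Z)), add(SSSZ, Z))
  [2] add(add(SSSZ, Z), mul(add(SSZ, Z), add(SSSZ, Z)))
  [3] add(S(add(SSZ, Z)), mul(add(SSZ, Z), add(SSSZ, Z)))
  [4] S(add(add(SSZ, Z), mul(add(SSZ, Z), add(SSSZ, Z))))
  [5] S(add(S(add(SZ, Z)), mul(add(SSZ, Z), add(SSSZ, Z))))
  [6] S(S(add(add(SZ, Z), mul(add(SSZ, Z), add(SSSZ, Z)))))
  [7] S(S(add(S(add(Z, Z)), mul(add(SSZ, Z), add(SSSZ, Z)))))
  [8] S(S(S(add(add(Z, Z), mul(add(SSZ, Z), add(SSSZ, Z))))))
  [9] S(S(S(add(Z, mul(add(SSZ, Z), add(SSSZ, Z))))))
  [10] S(S(S(mul(add(SSZ, Z), add(SSSZ, Z)))))
  [11] S(S(S(mul(S(add(SZ, Z)), add(SSSZ, Z)))))
  [12] S(S(S(add(add(SSSZ, Z), mul(add(SZ, Z), add(SSSZ, Z))))))
  [13] S(S(S(add(S(add(SSZ, Z)), mul(add(SZ, Z), add(SSSZ, Z))))))
  [14] S(S(S(S(add(add(SSZ, Z), mul(add(SZ, Z), add(SSSZ, Z)))))))
  [15] S(S(S(S(add(S(add(SZ, Z)), mul(add(SZ, Z), add(SSSZ, Z)))))))
  [16] S(S(S(S(S(add(add(SZ, Z), mul(add(SZ, Z), add(SSSZ, Z))))))))
  [17] S(S(S(S(S(add(S(add(Z, Z)), mul(add(SZ, Z), add(SSSZ, Z))))))))
  [18] S(S(S(S(S(S(add(add(Z, Z), mul(add(SZ, Z), add(SSSZ, Z)))))))))
  [19] S(S(S(S(S(S(add(Z, mul(add(SZ, Z), add(SSSZ, Z)))))))))
  [20] S(S(S(S(S(S(mul(add(SZ, Z), add(SSSZ, Z))))))))
  [21] S(S(S(S(S(S(mul(S(add(Z, Z)), add(SSSZ, Z))))))))
  [22] S(S(S(S(S(S(add(add(SSSZ, Z), mul(add(Z, Z), add(SSSZ, Z)))))))))
  [23] S(S(S(S(S(S(add(S(add(SSZ, Z)), mul(add(Z, Z), add(SSSZ, Z)))))))))
  [24] S(S(S(S(S(S(S(add(add(SSZ, Z), mul(add(Z, Z), add(SSSZ, Z))))))))))
  [25] S(S(S(S(S(S(S(add(S(add(SZ, Z)), mul(add(Z, Z), add(SSSZ, Z))))))))))
  [26] S(S(S(S(S(S(S(S(add(add(SZ, Z), mul(add(Z, Z), add(SSSZ, Z)))))))))))
  [27] S(S(S(S(S(S(S(S(add(S(add(Z, Z)), mul(add(Z, Z), add(SSSZ, Z)))))))))))
  [28] S(S(S(S(S(S(S(S(S(add(add(Z, Z), mul(add(Z, Z), add(SSSZ, Z))))))))))))
  [29] S(S(S(S(S(S(S(S(S(add(Z, mul(add(Z, Z), add(SSSZ, Z))))))))))))
  [30] S(S(S(S(S(S(S(S(S(mul(add(Z, Z), add(SSSZ, Z)))))))))))
  [31] S(S(S(S(S(S(S(S(S(mul(Z, add(SSSZ, Z)))))))))))
  [32] S^9(Z)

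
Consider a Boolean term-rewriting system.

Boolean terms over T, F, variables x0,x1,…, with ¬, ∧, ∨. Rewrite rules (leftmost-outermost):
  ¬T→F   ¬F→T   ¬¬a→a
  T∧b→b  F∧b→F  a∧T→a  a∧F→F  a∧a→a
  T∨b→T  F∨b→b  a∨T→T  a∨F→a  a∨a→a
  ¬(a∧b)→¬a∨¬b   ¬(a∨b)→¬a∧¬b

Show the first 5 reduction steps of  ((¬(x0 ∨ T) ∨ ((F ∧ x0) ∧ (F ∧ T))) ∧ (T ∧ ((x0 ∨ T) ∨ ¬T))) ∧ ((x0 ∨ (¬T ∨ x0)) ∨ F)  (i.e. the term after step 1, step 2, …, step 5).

  start: ((¬(x0 ∨ T) ∨ ((F ∧ x0) ∧ (F ∧ T))) ∧ (T ∧ ((x0 ∨ T) ∨ ¬T))) ∧ ((x0 ∨ (¬T ∨ x0)) ∨ F)
  →1  (((¬x0 ∧ ¬T) ∨ ((F ∧ x0) ∧ (F ∧ T))) ∧ (T ∧ ((x0 ∨ T) ∨ ¬T))) ∧ ((x0 ∨ (¬T ∨ x0)) ∨ F)
  →2  (((¬x0 ∧ F) ∨ ((F ∧ x0) ∧ (F ∧ T))) ∧ (T ∧ ((x0 ∨ T) ∨ ¬T))) ∧ ((x0 ∨ (¬T ∨ x0)) ∨ F)
  →3  ((F ∨ ((F ∧ x0) ∧ (F ∧ T))) ∧ (T ∧ ((x0 ∨ T) ∨ ¬T))) ∧ ((x0 ∨ (¬T ∨ x0)) ∨ F)
  →4  (((F ∧ x0) ∧ (F ∧ T)) ∧ (T ∧ ((x0 ∨ T) ∨ ¬T))) ∧ ((x0 ∨ (¬T ∨ x0)) ∨ F)
  →5  ((F ∧ (F ∧ T)) ∧ (T ∧ ((x0 ∨ T) ∨ ¬T))) ∧ ((x0 ∨ (¬T ∨ x0)) ∨ F)

Answer: after 5 steps: ((F ∧ (F ∧ T)) ∧ (T ∧ ((x0 ∨ T) ∨ ¬T))) ∧ ((x0 ∨ (¬T ∨ x0)) ∨ F)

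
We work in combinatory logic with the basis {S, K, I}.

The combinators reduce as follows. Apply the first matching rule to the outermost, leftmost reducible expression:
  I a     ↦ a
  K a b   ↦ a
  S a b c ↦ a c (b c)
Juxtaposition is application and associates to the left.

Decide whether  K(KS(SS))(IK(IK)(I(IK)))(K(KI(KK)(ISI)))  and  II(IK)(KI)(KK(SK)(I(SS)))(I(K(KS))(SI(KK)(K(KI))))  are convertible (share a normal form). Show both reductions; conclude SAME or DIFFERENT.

Answer: DIFFERENT — A ⇓ S(K(SI)), B ⇓ I

Working:
Term A:
  start: K(KS(SS))(IK(IK)(I(IK)))(K(KI(KK)(ISI)))
  [1] KS(SS)(K(KI(KK)(ISI)))
  [2] S(K(KI(KK)(ISI)))
  [3] S(K(I(ISI)))
  [4] S(K(ISI))
  [5] S(K(SI))

Term B:
  start: II(IK)(KI)(KK(SK)(I(SS)))(I(K(KS))(SI(KK)(K(KI))))
  [1] I(IK)(KI)(KK(SK)(I(SS)))(I(K(KS))(SI(KK)(K(KI))))
  [2] IK(KI)(KK(SK)(I(SS)))(I(K(KS))(SI(KK)(K(KI))))
  [3] K(KI)(KK(SK)(I(SS)))(I(K(KS))(SI(KK)(K(KI))))
  [4] KI(I(K(KS))(SI(KK)(K(KI))))
  [5] I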